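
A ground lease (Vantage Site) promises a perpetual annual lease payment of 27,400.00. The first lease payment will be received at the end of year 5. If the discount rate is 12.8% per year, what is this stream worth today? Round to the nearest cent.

132222.14

Value at end of year 4: C / r = 27,400.00 / 0.128 = 214,062.5000
Discount to today: PV = 214,062.5000 / (1 + 0.128)^4 = 214,062.5000 / 1.618961 = 132,222.14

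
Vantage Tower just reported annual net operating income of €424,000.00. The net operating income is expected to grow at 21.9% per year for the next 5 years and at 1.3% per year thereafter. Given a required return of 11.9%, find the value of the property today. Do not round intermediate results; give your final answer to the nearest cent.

€8977170.95

D_1 = 516856.00000
D_2 = 630047.46400
D_3 = 768027.85862
D_4 = 936225.95965
D_5 = 1141259.44482
Terminal value at year 5: TV = D_5×(1+g_2)/(r−g_2) = 1156095.81760/0.106 = 10906564.31698
P_0 = D_1/(1+r)^1 + D_2/(1+r)^2 + D_3/(1+r)^3 + D_4/(1+r)^4 + D_5/(1+r)^5 + TV/(1+r)^5
    = 461890.97408 + 503168.09420 + 548133.96499 + 597118.23354 + 650480.00597 + 6216379.67970 = 8977170.95249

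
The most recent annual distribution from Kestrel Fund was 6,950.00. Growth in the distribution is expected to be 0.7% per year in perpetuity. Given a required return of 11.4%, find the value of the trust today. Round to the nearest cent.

D₁ = D₀ × (1 + g) = 6,950.00 × 1.007 = 6,998.6500
Growing perpetuity: P = D₁ / (r − g) = 6,998.6500 / (0.114 − 0.007) = 65,407.94

65407.94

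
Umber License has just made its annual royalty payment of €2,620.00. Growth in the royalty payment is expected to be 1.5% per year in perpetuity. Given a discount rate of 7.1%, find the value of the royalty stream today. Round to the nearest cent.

€47487.50

D₁ = D₀ × (1 + g) = €2,620.00 × 1.015 = €2,659.3000
Growing perpetuity: P = D₁ / (r − g) = €2,659.3000 / (0.071 − 0.015) = €47,487.50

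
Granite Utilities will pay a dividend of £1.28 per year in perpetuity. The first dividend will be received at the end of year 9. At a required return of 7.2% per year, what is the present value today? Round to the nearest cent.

Value at end of year 8: C / r = £1.28 / 0.072 = £17.7778
Discount to today: PV = £17.7778 / (1 + 0.072)^8 = £17.7778 / 1.744047 = £10.19

£10.19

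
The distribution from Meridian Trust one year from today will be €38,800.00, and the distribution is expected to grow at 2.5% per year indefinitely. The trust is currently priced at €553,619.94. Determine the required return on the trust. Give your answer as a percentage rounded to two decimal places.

P = D₁/(r − g) ⇒ r = D₁/P + g = €38,800.0000/€553,619.94 + 0.025 = 0.070084 + 0.025 = 0.095084

9.51%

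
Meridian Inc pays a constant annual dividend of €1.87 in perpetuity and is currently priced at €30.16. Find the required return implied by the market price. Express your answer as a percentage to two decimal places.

6.20%

P = C/r ⇒ r = C/P = €1.87/€30.16 = 0.062003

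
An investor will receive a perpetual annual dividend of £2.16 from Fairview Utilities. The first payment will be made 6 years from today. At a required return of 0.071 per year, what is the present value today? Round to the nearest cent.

£21.59

Value at end of year 5: C / r = £2.16 / 0.071 = £30.4225
Discount to today: PV = £30.4225 / (1 + 0.071)^5 = £30.4225 / 1.409118 = £21.59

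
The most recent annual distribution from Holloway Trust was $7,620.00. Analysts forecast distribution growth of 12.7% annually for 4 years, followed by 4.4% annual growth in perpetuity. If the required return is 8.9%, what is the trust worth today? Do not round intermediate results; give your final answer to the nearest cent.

D_1 = 8587.74000
D_2 = 9678.38298
D_3 = 10907.53762
D_4 = 12292.79490
Terminal value at year 4: TV = D_4×(1+g_2)/(r−g_2) = 12833.67787/0.045 = 285192.84159
P_0 = D_1/(1+r)^1 + D_2/(1+r)^2 + D_3/(1+r)^3 + D_4/(1+r)^4 + TV/(1+r)^4
    = 7885.89532 + 8161.06889 + 8445.84448 + 8740.55714 + 202780.92575 = 236014.29158

$236014.29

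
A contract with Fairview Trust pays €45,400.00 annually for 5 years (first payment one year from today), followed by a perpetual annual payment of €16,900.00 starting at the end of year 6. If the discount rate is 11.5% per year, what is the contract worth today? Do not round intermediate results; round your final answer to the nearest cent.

€250978.04

PV of 5-year annuity: €45,400.00 × [1 − (1+0.115)^−5] / 0.115 = 165704.45425
Perpetuity value at year 5: €16,900.00 / 0.115 = 146956.52174
PV of perpetuity: 146956.52174 / (1+0.115)^5 = 85273.58613
Total PV = 165704.45425 + 85273.58613 = 250978.04038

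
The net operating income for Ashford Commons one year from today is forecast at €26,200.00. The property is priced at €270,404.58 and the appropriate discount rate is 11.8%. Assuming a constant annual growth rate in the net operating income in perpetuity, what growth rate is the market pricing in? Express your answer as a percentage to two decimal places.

2.11%

P = D₁/(r−g) ⇒ g = r − D₁/P = 0.118 − €26,200.00/€270,404.58 = 0.021108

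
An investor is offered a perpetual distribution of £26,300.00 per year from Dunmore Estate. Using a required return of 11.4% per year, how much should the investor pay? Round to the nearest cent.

£230701.75

Level perpetuity: PV = C / r = £26,300.00 / 0.114 = £230,701.75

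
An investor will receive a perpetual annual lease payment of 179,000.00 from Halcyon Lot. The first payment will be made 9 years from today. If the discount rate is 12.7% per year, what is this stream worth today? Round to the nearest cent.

541574.22

Value at end of year 8: C / r = 179,000.00 / 0.127 = 1,409,448.8189
Discount to today: PV = 1,409,448.8189 / (1 + 0.127)^8 = 1,409,448.8189 / 2.602504 = 541,574.22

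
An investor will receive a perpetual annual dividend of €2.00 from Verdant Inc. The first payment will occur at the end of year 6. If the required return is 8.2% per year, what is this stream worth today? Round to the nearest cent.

€16.45

Value at end of year 5: C / r = €2.00 / 0.082 = €24.3902
Discount to today: PV = €24.3902 / (1 + 0.082)^5 = €24.3902 / 1.482983 = €16.45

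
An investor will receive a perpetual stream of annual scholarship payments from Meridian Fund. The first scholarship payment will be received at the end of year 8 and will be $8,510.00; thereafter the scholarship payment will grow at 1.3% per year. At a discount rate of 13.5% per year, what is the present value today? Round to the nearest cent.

$28747.41

Value at end of year 7: C₁ / (r − g) = $8,510.00 / (0.135 − 0.013) = $69,754.0984
Discount to today: PV = $69,754.0984 / (1 + 0.135)^7 = $69,754.0984 / 2.426448 = $28,747.41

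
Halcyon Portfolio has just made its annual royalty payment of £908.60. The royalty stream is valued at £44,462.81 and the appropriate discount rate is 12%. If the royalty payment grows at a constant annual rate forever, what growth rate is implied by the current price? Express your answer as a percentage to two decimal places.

9.76%

P = D₀(1+g)/(r−g) ⇒ P(r−g) = D₀(1+g) ⇒ g(P+D₀) = P·r − D₀
g = (P·r − D₀)/(P + D₀) = (£44,462.81×0.12 − £908.60) / (£44,462.81 + £908.60) = 0.097571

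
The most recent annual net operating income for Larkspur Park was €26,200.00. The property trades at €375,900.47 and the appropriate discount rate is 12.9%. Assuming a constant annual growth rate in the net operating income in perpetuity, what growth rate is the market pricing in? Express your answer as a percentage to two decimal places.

5.54%

P = D₀(1+g)/(r−g) ⇒ P(r−g) = D₀(1+g) ⇒ g(P+D₀) = P·r − D₀
g = (P·r − D₀)/(P + D₀) = (€375,900.47×0.129 − €26,200.00) / (€375,900.47 + €26,200.00) = 0.055437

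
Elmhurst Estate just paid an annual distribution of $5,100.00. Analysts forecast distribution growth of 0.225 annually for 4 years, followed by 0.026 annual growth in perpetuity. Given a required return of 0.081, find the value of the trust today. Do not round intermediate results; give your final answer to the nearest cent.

D_1 = 6247.50000
D_2 = 7653.18750
D_3 = 9375.15469
D_4 = 11484.56449
Terminal value at year 4: TV = D_4×(1+g_2)/(r−g_2) = 11783.16317/0.055 = 214239.33035
P_0 = D_1/(1+r)^1 + D_2/(1+r)^2 + D_3/(1+r)^3 + D_4/(1+r)^4 + TV/(1+r)^4
    = 5779.37095 + 6549.24090 + 7421.66522 + 8410.30518 + 156890.42027 = 185051.00253

$185051.00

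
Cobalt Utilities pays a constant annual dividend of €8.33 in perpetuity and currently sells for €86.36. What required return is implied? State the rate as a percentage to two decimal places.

9.65%

P = C/r ⇒ r = C/P = €8.33/€86.36 = 0.096457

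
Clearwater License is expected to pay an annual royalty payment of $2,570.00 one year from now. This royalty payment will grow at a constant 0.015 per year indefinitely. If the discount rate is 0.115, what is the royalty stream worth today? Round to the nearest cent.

$25700.00

Growing perpetuity: P = D₁ / (r − g) = $2,570.0000 / (0.115 − 0.015) = $25,700.00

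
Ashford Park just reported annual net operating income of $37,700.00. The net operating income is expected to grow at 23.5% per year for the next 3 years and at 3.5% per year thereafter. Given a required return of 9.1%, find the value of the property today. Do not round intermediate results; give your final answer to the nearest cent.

D_1 = 46559.50000
D_2 = 57500.98250
D_3 = 71013.71339
Terminal value at year 3: TV = D_3×(1+g_2)/(r−g_2) = 73499.19336/0.056 = 1312485.59564
P_0 = D_1/(1+r)^1 + D_2/(1+r)^2 + D_3/(1+r)^3 + TV/(1+r)^3
    = 42675.98533 + 48308.74600 + 54684.96912 + 1010695.41146 = 1156365.11192

$1156365.11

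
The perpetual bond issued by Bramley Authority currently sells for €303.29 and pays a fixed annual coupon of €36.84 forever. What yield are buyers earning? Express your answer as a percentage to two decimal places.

P = C/r ⇒ r = C/P = €36.84/€303.29 = 0.121468

12.15%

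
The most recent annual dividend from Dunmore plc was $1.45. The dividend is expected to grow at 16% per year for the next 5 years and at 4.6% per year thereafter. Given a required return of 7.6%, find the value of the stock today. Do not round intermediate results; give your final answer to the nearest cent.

D_1 = 1.68200
D_2 = 1.95112
D_3 = 2.26330
D_4 = 2.62543
D_5 = 3.04550
Terminal value at year 5: TV = D_5×(1+g_2)/(r−g_2) = 3.18559/0.03 = 106.18627
P_0 = D_1/(1+r)^1 + D_2/(1+r)^2 + D_3/(1+r)^3 + D_4/(1+r)^4 + D_5/(1+r)^5 + TV/(1+r)^5
    = 1.56320 + 1.68523 + 1.81679 + 1.95862 + 2.11153 + 73.62190 = 82.75727

$82.76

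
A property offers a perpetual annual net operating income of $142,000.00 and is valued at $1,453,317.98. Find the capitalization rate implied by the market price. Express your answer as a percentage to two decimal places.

9.77%

P = C/r ⇒ r = C/P = $142,000.00/$1,453,317.98 = 0.097707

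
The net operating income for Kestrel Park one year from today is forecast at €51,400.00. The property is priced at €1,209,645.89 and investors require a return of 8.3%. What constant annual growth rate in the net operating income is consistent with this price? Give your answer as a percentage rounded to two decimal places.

P = D₁/(r−g) ⇒ g = r − D₁/P = 0.083 − €51,400.00/€1,209,645.89 = 0.040508

4.05%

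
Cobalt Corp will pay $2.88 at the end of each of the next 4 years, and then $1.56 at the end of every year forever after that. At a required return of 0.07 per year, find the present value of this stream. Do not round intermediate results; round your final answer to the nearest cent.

$26.76

PV of 4-year annuity: $2.88 × [1 − (1+0.07)^−4] / 0.07 = 9.75517
Perpetuity value at year 4: $1.56 / 0.07 = 22.28571
PV of perpetuity: 22.28571 / (1+0.07)^4 = 17.00166
Total PV = 9.75517 + 17.00166 = 26.75683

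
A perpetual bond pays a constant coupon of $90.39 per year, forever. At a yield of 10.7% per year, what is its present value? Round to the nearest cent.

Level perpetuity: PV = C / r = $90.39 / 0.107 = $844.77

$844.77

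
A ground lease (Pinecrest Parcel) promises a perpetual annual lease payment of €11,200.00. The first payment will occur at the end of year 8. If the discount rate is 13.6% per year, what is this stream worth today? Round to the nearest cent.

Value at end of year 7: C / r = €11,200.00 / 0.136 = €82,352.9412
Discount to today: PV = €82,352.9412 / (1 + 0.136)^7 = €82,352.9412 / 2.441453 = €33,731.12

€33731.12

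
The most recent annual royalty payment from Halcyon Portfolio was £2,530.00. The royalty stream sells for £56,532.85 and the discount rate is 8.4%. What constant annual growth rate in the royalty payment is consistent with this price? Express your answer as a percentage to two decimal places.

P = D₀(1+g)/(r−g) ⇒ P(r−g) = D₀(1+g) ⇒ g(P+D₀) = P·r − D₀
g = (P·r − D₀)/(P + D₀) = (£56,532.85×0.084 − £2,530.00) / (£56,532.85 + £2,530.00) = 0.037566

3.76%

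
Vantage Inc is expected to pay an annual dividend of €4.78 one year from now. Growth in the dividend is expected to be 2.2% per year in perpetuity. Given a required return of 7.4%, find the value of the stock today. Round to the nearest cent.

€91.92

Growing perpetuity: P = D₁ / (r − g) = €4.7800 / (0.074 − 0.022) = €91.92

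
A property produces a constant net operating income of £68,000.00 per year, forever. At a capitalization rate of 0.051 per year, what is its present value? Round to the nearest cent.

Level perpetuity: PV = C / r = £68,000.00 / 0.051 = £1,333,333.33

£1333333.33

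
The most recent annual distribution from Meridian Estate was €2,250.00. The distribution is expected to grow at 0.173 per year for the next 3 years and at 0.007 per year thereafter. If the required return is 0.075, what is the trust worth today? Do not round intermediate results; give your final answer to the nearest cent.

D_1 = 2639.25000
D_2 = 3095.84025
D_3 = 3631.42061
Terminal value at year 3: TV = D_3×(1+g_2)/(r−g_2) = 3656.84056/0.068 = 53777.06702
P_0 = D_1/(1+r)^1 + D_2/(1+r)^2 + D_3/(1+r)^3 + TV/(1+r)^3
    = 2455.11628 + 2678.93153 + 2923.15040 + 43288.41850 = 51345.61671

€51345.62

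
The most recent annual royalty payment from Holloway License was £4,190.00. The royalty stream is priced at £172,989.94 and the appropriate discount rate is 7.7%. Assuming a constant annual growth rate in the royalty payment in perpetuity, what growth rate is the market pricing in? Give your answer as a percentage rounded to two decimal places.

P = D₀(1+g)/(r−g) ⇒ P(r−g) = D₀(1+g) ⇒ g(P+D₀) = P·r − D₀
g = (P·r − D₀)/(P + D₀) = (£172,989.94×0.077 − £4,190.00) / (£172,989.94 + £4,190.00) = 0.051531

5.15%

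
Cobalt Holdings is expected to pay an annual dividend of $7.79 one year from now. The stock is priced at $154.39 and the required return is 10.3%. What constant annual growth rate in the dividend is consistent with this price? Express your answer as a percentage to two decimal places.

P = D₁/(r−g) ⇒ g = r − D₁/P = 0.103 − $7.79/$154.39 = 0.052543

5.25%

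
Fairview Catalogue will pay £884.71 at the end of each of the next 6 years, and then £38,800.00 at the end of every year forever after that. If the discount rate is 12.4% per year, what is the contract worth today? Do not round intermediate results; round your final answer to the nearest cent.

£158768.14

PV of 6-year annuity: £884.71 × [1 − (1+0.124)^−6] / 0.124 = 3596.56617
Perpetuity value at year 6: £38,800.00 / 0.124 = 312903.22581
PV of perpetuity: 312903.22581 / (1+0.124)^6 = 155171.57670
Total PV = 3596.56617 + 155171.57670 = 158768.14287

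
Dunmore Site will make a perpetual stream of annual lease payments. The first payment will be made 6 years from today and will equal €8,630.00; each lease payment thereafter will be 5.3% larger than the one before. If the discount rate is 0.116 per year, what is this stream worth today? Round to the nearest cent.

Value at end of year 5: C₁ / (r − g) = €8,630.00 / (0.116 − 0.053) = €136,984.1270
Discount to today: PV = €136,984.1270 / (1 + 0.116)^5 = €136,984.1270 / 1.731095 = €79,131.48

€79131.48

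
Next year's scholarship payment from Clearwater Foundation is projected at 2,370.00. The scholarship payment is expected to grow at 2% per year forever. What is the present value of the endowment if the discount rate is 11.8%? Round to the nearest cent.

Growing perpetuity: P = D₁ / (r − g) = 2,370.0000 / (0.118 − 0.02) = 24,183.67

24183.67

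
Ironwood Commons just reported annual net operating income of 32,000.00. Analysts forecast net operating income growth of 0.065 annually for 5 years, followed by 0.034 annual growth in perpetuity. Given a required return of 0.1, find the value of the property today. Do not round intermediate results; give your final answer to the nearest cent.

571852.24

D_1 = 34080.00000
D_2 = 36295.20000
D_3 = 38654.38800
D_4 = 41166.92322
D_5 = 43842.77323
Terminal value at year 5: TV = D_5×(1+g_2)/(r−g_2) = 45333.42752/0.066 = 686870.11393
P_0 = D_1/(1+r)^1 + D_2/(1+r)^2 + D_3/(1+r)^3 + D_4/(1+r)^4 + D_5/(1+r)^5 + TV/(1+r)^5
    = 30981.81818 + 29996.03306 + 29041.61382 + 28117.56248 + 27222.91276 + 426492.29991 = 571852.24021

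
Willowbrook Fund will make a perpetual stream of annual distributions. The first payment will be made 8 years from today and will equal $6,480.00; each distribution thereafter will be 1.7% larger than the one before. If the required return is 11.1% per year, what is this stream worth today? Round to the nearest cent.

$32995.05

Value at end of year 7: C₁ / (r − g) = $6,480.00 / (0.111 − 0.017) = $68,936.1702
Discount to today: PV = $68,936.1702 / (1 + 0.111)^7 = $68,936.1702 / 2.089288 = $32,995.05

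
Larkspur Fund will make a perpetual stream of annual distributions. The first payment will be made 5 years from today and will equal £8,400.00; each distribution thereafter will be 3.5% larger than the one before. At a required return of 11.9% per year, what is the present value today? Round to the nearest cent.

£63779.29

Value at end of year 4: C₁ / (r − g) = £8,400.00 / (0.119 − 0.035) = £100,000.0000
Discount to today: PV = £100,000.0000 / (1 + 0.119)^4 = £100,000.0000 / 1.567907 = £63,779.29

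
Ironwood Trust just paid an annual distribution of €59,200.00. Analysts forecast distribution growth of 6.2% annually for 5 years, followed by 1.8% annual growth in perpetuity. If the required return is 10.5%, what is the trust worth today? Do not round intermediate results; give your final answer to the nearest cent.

€831202.88

D_1 = 62870.40000
D_2 = 66768.36480
D_3 = 70908.00342
D_4 = 75304.29963
D_5 = 79973.16621
Terminal value at year 5: TV = D_5×(1+g_2)/(r−g_2) = 81412.68320/0.087 = 935777.96780
P_0 = D_1/(1+r)^1 + D_2/(1+r)^2 + D_3/(1+r)^3 + D_4/(1+r)^4 + D_5/(1+r)^5 + TV/(1+r)^5
    = 56896.28959 + 54682.22583 + 52554.32021 + 50509.21997 + 48543.70281 + 568017.12027 = 831202.87870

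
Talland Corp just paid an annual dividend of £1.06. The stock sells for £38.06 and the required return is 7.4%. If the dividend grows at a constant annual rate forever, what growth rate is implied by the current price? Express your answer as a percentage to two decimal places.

4.49%

P = D₀(1+g)/(r−g) ⇒ P(r−g) = D₀(1+g) ⇒ g(P+D₀) = P·r − D₀
g = (P·r − D₀)/(P + D₀) = (£38.06×0.074 − £1.06) / (£38.06 + £1.06) = 0.044899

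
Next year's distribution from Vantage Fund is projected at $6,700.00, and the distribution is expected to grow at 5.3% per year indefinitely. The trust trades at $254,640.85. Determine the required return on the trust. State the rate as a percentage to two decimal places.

7.93%

P = D₁/(r − g) ⇒ r = D₁/P + g = $6,700.0000/$254,640.85 + 0.053 = 0.026312 + 0.053 = 0.079312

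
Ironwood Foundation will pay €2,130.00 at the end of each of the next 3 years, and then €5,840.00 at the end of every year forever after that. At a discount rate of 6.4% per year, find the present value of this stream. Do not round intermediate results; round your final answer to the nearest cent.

PV of 3-year annuity: €2,130.00 × [1 − (1+0.064)^−3] / 0.064 = 5651.64058
Perpetuity value at year 3: €5,840.00 / 0.064 = 91250.00000
PV of perpetuity: 91250.00000 / (1+0.064)^3 = 75754.42206
Total PV = 5651.64058 + 75754.42206 = 81406.06264

€81406.06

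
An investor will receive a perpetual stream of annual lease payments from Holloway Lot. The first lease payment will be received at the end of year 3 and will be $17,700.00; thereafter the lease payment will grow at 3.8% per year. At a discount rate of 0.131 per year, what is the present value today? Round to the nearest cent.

Value at end of year 2: C₁ / (r − g) = $17,700.00 / (0.131 − 0.038) = $190,322.5806
Discount to today: PV = $190,322.5806 / (1 + 0.131)^2 = $190,322.5806 / 1.279161 = $148,787.04

$148787.04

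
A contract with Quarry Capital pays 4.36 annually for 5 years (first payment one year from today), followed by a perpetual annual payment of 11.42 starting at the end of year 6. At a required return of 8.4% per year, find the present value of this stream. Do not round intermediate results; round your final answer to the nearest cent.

PV of 5-year annuity: 4.36 × [1 − (1+0.084)^−5] / 0.084 = 17.22622
Perpetuity value at year 5: 11.42 / 0.084 = 135.95238
PV of perpetuity: 135.95238 / (1+0.084)^5 = 90.83232
Total PV = 17.22622 + 90.83232 = 108.05854

108.06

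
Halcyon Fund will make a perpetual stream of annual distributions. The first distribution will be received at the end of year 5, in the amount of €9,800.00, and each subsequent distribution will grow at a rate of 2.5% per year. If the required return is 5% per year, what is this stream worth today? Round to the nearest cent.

Value at end of year 4: C₁ / (r − g) = €9,800.00 / (0.05 − 0.025) = €392,000.0000
Discount to today: PV = €392,000.0000 / (1 + 0.05)^4 = €392,000.0000 / 1.215506 = €322,499.37

€322499.37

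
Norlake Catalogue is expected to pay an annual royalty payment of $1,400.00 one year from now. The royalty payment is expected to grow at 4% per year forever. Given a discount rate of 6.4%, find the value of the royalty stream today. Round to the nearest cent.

Growing perpetuity: P = D₁ / (r − g) = $1,400.0000 / (0.064 − 0.04) = $58,333.33

$58333.33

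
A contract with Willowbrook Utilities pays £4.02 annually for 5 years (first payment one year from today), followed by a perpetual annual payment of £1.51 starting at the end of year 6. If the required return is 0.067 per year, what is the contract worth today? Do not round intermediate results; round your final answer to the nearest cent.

£32.91

PV of 5-year annuity: £4.02 × [1 − (1+0.067)^−5] / 0.067 = 16.61604
Perpetuity value at year 5: £1.51 / 0.067 = 22.53731
PV of perpetuity: 22.53731 / (1+0.067)^5 = 16.29596
Total PV = 16.61604 + 16.29596 = 32.91201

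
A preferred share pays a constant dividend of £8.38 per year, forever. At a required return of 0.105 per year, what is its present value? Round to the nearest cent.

Level perpetuity: PV = C / r = £8.38 / 0.105 = £79.81

£79.81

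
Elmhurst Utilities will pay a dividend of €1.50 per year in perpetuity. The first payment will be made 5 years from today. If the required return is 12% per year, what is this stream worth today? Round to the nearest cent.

€7.94

Value at end of year 4: C / r = €1.50 / 0.12 = €12.5000
Discount to today: PV = €12.5000 / (1 + 0.12)^4 = €12.5000 / 1.573519 = €7.94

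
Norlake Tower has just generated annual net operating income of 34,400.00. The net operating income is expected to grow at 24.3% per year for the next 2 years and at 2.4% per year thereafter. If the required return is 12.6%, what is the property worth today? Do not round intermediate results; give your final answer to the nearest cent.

500741.16

D_1 = 42759.20000
D_2 = 53149.68560
Terminal value at year 2: TV = D_2×(1+g_2)/(r−g_2) = 54425.27805/0.102 = 533581.15740
P_0 = D_1/(1+r)^1 + D_2/(1+r)^2 + TV/(1+r)^2
    = 37974.42274 + 41920.25529 + 420846.48451 = 500741.16254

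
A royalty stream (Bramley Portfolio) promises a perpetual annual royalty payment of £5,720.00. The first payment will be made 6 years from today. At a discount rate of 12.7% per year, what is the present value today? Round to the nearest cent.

£24772.66

Value at end of year 5: C / r = £5,720.00 / 0.127 = £45,039.3701
Discount to today: PV = £45,039.3701 / (1 + 0.127)^5 = £45,039.3701 / 1.818108 = £24,772.66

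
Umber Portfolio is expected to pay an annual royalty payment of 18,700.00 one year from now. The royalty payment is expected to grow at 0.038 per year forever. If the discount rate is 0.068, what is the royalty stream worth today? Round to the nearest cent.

623333.33

Growing perpetuity: P = D₁ / (r − g) = 18,700.0000 / (0.068 − 0.038) = 623,333.33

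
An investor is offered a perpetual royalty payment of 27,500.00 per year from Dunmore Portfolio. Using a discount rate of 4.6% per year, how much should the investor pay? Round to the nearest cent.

597826.09

Level perpetuity: PV = C / r = 27,500.00 / 0.046 = 597,826.09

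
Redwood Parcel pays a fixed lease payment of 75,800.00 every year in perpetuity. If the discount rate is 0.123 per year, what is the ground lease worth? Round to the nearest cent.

Level perpetuity: PV = C / r = 75,800.00 / 0.123 = 616,260.16

616260.16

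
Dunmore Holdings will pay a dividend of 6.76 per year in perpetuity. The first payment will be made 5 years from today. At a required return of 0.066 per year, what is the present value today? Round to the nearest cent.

Value at end of year 4: C / r = 6.76 / 0.066 = 102.4242
Discount to today: PV = 102.4242 / (1 + 0.066)^4 = 102.4242 / 1.291305 = 79.32

79.32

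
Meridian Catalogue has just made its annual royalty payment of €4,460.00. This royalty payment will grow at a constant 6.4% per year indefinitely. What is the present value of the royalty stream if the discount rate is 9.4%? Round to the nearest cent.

D₁ = D₀ × (1 + g) = €4,460.00 × 1.064 = €4,745.4400
Growing perpetuity: P = D₁ / (r − g) = €4,745.4400 / (0.094 − 0.064) = €158,181.33

€158181.33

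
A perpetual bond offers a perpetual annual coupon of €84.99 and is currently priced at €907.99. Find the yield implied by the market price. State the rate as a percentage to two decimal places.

9.36%

P = C/r ⇒ r = C/P = €84.99/€907.99 = 0.093602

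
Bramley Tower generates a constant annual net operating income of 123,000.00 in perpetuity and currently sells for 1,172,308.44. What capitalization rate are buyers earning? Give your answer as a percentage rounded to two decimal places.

P = C/r ⇒ r = C/P = 123,000.00/1,172,308.44 = 0.104921

10.49%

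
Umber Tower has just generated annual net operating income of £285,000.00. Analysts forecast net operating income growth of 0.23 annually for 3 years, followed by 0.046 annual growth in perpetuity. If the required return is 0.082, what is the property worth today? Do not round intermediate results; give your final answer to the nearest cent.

D_1 = 350550.00000
D_2 = 431176.50000
D_3 = 530347.09500
Terminal value at year 3: TV = D_3×(1+g_2)/(r−g_2) = 554743.06137/0.036 = 15409529.48250
P_0 = D_1/(1+r)^1 + D_2/(1+r)^2 + D_3/(1+r)^3 + TV/(1+r)^3
    = 323983.36414 + 368299.01839 + 418676.33328 + 12164873.46154 = 13275832.17735

£13275832.18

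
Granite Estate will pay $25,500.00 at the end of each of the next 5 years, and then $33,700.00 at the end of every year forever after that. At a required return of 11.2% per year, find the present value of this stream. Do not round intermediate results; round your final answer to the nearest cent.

PV of 5-year annuity: $25,500.00 × [1 − (1+0.112)^−5] / 0.112 = 93773.13123
Perpetuity value at year 5: $33,700.00 / 0.112 = 300892.85714
PV of perpetuity: 300892.85714 / (1+0.112)^5 = 176965.22882
Total PV = 93773.13123 + 176965.22882 = 270738.36004

$270738.36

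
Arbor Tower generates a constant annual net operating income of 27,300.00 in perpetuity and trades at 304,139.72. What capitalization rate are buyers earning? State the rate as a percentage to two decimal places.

P = C/r ⇒ r = C/P = 27,300.00/304,139.72 = 0.089761

8.98%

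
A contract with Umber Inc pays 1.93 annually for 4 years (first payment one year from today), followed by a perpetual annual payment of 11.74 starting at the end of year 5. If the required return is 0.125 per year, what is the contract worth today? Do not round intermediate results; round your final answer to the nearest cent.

PV of 4-year annuity: 1.93 × [1 − (1+0.125)^−4] / 0.125 = 5.80088
Perpetuity value at year 4: 11.74 / 0.125 = 93.92000
PV of perpetuity: 93.92000 / (1+0.125)^4 = 58.63379
Total PV = 5.80088 + 58.63379 = 64.43468

64.43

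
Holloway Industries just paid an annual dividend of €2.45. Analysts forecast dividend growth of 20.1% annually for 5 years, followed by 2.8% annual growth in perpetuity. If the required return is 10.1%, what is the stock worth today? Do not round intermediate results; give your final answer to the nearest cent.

D_1 = 2.94245
D_2 = 3.53388
D_3 = 4.24419
D_4 = 5.09728
D_5 = 6.12183
Terminal value at year 5: TV = D_5×(1+g_2)/(r−g_2) = 6.29324/0.073 = 86.20876
P_0 = D_1/(1+r)^1 + D_2/(1+r)^2 + D_3/(1+r)^3 + D_4/(1+r)^4 + D_5/(1+r)^5 + TV/(1+r)^5
    = 2.67252 + 2.91526 + 3.18004 + 3.46888 + 3.78394 + 53.28620 = 69.30685

€69.31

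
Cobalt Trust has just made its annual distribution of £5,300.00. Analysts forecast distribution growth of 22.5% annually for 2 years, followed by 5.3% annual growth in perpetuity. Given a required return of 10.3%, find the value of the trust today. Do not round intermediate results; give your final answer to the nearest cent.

£150098.59

D_1 = 6492.50000
D_2 = 7953.31250
Terminal value at year 2: TV = D_2×(1+g_2)/(r−g_2) = 8374.83806/0.05 = 167496.76125
P_0 = D_1/(1+r)^1 + D_2/(1+r)^2 + TV/(1+r)^2
    = 5886.21940 + 6537.27903 + 137675.09631 = 150098.59474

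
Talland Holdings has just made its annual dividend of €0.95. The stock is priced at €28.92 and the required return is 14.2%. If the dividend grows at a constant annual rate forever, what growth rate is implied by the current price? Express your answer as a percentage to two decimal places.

10.57%

P = D₀(1+g)/(r−g) ⇒ P(r−g) = D₀(1+g) ⇒ g(P+D₀) = P·r − D₀
g = (P·r − D₀)/(P + D₀) = (€28.92×0.142 − €0.95) / (€28.92 + €0.95) = 0.105679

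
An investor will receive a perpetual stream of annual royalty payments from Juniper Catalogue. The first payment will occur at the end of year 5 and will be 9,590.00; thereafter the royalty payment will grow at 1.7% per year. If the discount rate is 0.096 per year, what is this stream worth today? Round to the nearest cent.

Value at end of year 4: C₁ / (r − g) = 9,590.00 / (0.096 − 0.017) = 121,392.4051
Discount to today: PV = 121,392.4051 / (1 + 0.096)^4 = 121,392.4051 / 1.442920 = 84,129.69

84129.69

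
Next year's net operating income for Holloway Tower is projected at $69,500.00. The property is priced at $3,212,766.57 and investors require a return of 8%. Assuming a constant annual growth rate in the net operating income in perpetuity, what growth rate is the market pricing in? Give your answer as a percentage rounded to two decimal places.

5.84%

P = D₁/(r−g) ⇒ g = r − D₁/P = 0.08 − $69,500.00/$3,212,766.57 = 0.058368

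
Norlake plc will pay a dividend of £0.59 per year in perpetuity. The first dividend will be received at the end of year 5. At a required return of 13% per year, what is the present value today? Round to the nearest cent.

Value at end of year 4: C / r = £0.59 / 0.13 = £4.5385
Discount to today: PV = £4.5385 / (1 + 0.13)^4 = £4.5385 / 1.630474 = £2.78

£2.78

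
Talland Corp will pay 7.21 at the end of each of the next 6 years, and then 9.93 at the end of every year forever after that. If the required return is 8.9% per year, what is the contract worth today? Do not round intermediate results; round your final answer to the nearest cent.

PV of 6-year annuity: 7.21 × [1 − (1+0.089)^−6] / 0.089 = 32.44013
Perpetuity value at year 6: 9.93 / 0.089 = 111.57303
PV of perpetuity: 111.57303 / (1+0.089)^6 = 66.89474
Total PV = 32.44013 + 66.89474 = 99.33487

99.33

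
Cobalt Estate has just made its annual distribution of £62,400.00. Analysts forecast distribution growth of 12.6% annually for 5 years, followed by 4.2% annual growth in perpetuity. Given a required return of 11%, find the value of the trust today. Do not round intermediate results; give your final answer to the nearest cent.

£1352872.29

D_1 = 70262.40000
D_2 = 79115.46240
D_3 = 89084.01066
D_4 = 100308.59601
D_5 = 112947.47910
Terminal value at year 5: TV = D_5×(1+g_2)/(r−g_2) = 117691.27322/0.068 = 1730754.01801
P_0 = D_1/(1+r)^1 + D_2/(1+r)^2 + D_3/(1+r)^3 + D_4/(1+r)^4 + D_5/(1+r)^5 + TV/(1+r)^5
    = 63299.45946 + 64211.88410 + 65137.46081 + 66076.37916 + 67028.83147 + 1027118.27053 = 1352872.28554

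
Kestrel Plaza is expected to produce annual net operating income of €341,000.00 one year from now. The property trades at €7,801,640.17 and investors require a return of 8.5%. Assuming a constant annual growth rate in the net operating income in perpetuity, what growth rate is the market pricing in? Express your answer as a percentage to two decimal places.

P = D₁/(r−g) ⇒ g = r − D₁/P = 0.085 − €341,000.00/€7,801,640.17 = 0.041291

4.13%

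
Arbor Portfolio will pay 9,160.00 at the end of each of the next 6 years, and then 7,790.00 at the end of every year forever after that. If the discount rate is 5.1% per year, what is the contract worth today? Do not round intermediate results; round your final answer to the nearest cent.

159676.61

PV of 6-year annuity: 9,160.00 × [1 − (1+0.051)^−6] / 0.051 = 46345.02247
Perpetuity value at year 6: 7,790.00 / 0.051 = 152745.09804
PV of perpetuity: 152745.09804 / (1+0.051)^6 = 113331.59094
Total PV = 46345.02247 + 113331.59094 = 159676.61341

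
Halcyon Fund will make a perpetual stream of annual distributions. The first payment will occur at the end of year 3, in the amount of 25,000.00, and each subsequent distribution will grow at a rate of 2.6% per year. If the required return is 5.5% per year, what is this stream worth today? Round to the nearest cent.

774527.94

Value at end of year 2: C₁ / (r − g) = 25,000.00 / (0.055 − 0.026) = 862,068.9655
Discount to today: PV = 862,068.9655 / (1 + 0.055)^2 = 862,068.9655 / 1.113025 = 774,527.94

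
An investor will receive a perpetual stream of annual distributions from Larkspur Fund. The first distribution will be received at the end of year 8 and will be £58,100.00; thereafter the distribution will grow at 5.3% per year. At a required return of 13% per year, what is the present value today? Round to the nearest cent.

Value at end of year 7: C₁ / (r − g) = £58,100.00 / (0.13 − 0.053) = £754,545.4545
Discount to today: PV = £754,545.4545 / (1 + 0.13)^7 = £754,545.4545 / 2.352605 = £320,727.58

£320727.58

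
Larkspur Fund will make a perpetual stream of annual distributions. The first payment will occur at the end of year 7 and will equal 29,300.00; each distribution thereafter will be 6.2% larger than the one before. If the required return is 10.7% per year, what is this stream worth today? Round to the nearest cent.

353809.41

Value at end of year 6: C₁ / (r − g) = 29,300.00 / (0.107 − 0.062) = 651,111.1111
Discount to today: PV = 651,111.1111 / (1 + 0.107)^6 = 651,111.1111 / 1.840288 = 353,809.41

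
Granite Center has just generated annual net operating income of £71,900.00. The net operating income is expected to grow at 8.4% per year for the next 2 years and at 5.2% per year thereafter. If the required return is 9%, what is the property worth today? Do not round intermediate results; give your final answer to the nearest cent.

£2111256.19

D_1 = 77939.60000
D_2 = 84486.52640
Terminal value at year 2: TV = D_2×(1+g_2)/(r−g_2) = 88879.82577/0.038 = 2338942.78349
P_0 = D_1/(1+r)^1 + D_2/(1+r)^2 + TV/(1+r)^2
    = 71504.22018 + 71110.61897 + 1968641.34626 = 2111256.18542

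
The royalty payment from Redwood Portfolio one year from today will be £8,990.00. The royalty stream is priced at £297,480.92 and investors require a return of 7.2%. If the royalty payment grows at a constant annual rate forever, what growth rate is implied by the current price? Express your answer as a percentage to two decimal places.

P = D₁/(r−g) ⇒ g = r − D₁/P = 0.072 − £8,990.00/£297,480.92 = 0.041780

4.18%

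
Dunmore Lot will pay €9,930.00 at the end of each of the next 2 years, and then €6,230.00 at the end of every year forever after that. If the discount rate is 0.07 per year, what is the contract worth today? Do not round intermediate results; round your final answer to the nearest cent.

PV of 2-year annuity: €9,930.00 × [1 − (1+0.07)^−2] / 0.07 = 17953.62040
Perpetuity value at year 2: €6,230.00 / 0.07 = 89000.00000
PV of perpetuity: 89000.00000 / (1+0.07)^2 = 77736.04682
Total PV = 17953.62040 + 77736.04682 = 95689.66722

€95689.67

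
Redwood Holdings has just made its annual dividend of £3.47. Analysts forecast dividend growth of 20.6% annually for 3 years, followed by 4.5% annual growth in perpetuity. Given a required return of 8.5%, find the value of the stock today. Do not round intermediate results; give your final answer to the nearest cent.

D_1 = 4.18482
D_2 = 5.04689
D_3 = 6.08655
Terminal value at year 3: TV = D_3×(1+g_2)/(r−g_2) = 6.36045/0.04 = 159.01119
P_0 = D_1/(1+r)^1 + D_2/(1+r)^2 + D_3/(1+r)^3 + TV/(1+r)^3
    = 3.85698 + 4.28711 + 4.76521 + 124.49115 = 137.40045

£137.40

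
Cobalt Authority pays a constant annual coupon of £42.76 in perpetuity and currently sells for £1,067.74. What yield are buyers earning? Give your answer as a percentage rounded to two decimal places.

4.00%

P = C/r ⇒ r = C/P = £42.76/£1,067.74 = 0.040047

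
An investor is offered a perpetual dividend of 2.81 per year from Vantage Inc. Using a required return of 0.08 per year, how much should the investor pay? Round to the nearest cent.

Level perpetuity: PV = C / r = 2.81 / 0.08 = 35.13

35.13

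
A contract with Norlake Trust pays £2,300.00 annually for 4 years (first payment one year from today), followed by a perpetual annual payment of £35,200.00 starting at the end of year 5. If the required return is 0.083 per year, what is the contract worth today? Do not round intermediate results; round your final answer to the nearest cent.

PV of 4-year annuity: £2,300.00 × [1 − (1+0.083)^−4] / 0.083 = 7567.29772
Perpetuity value at year 4: £35,200.00 / 0.083 = 424096.38554
PV of perpetuity: 424096.38554 / (1+0.083)^4 = 308283.82911
Total PV = 7567.29772 + 308283.82911 = 315851.12683

£315851.13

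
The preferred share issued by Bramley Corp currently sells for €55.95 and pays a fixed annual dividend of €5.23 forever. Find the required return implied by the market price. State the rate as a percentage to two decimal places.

9.35%

P = C/r ⇒ r = C/P = €5.23/€55.95 = 0.093476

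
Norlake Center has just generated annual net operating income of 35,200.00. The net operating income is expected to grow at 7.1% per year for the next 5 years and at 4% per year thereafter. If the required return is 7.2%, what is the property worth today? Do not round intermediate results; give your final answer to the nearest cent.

D_1 = 37699.20000
D_2 = 40375.84320
D_3 = 43242.52807
D_4 = 46312.74756
D_5 = 49600.95264
Terminal value at year 5: TV = D_5×(1+g_2)/(r−g_2) = 51584.99074/0.032 = 1612030.96069
P_0 = D_1/(1+r)^1 + D_2/(1+r)^2 + D_3/(1+r)^3 + D_4/(1+r)^4 + D_5/(1+r)^5 + TV/(1+r)^5
    = 35167.16418 + 35134.35899 + 35101.58440 + 35068.84038 + 35036.12691 + 1138674.12471 = 1314182.19958

1314182.20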